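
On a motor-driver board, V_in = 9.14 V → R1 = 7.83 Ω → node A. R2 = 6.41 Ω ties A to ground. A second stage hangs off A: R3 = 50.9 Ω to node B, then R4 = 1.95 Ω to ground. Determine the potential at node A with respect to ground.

V_A ≈ 3.86 V

Looking into the second stage from A: R3 + R4 = 52.85 Ω appears in parallel with R2.
Effective lower resistance at A: R2 ‖ 52.85 = 5.717 Ω.
First divider: V_A = V_in · 5.717/(7.83 + 5.717) = 3.857 V.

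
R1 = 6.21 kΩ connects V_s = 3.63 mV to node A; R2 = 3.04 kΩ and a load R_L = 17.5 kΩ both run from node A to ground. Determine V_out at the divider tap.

The load sits in parallel with R2, giving an effective lower resistance R2' = R2·R_L/(R2+R_L) = 2.590 kΩ.
Now apply the divider: V_out = 3.63 × 0.2943 = 1.068 mV.

V_out ≈ 1.07 mV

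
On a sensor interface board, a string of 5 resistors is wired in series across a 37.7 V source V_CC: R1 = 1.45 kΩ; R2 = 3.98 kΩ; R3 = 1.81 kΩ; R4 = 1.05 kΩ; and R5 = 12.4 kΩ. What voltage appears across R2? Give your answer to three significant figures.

Series total: ΣR = 1.45 + 3.98 + 1.81 + 1.05 + 12.4 = 20.69 kΩ.
V = V_CC · R/ΣR = 37.7 × 0.1924 = 7.252 V.

V ≈ 7.25 V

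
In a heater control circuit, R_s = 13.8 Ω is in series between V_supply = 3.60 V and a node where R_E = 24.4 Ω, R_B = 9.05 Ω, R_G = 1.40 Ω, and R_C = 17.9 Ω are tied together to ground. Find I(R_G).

I ≈ 0.187 A

Equivalent of the parallel group: R_p = 1.085 Ω.
V_A = 3.60 × 1.085/14.89 = 0.2624 V.
I(R_G) = V_A / R_G = 0.2624/1.40 = 0.1874 A.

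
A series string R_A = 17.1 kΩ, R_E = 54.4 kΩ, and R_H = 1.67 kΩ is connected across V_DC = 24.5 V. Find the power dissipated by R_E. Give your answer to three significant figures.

The common current is I = 24.5/73.17 = 0.3348 mA.
P = I²R = 0.1121 × 54.4 = 6.099 mW.

P ≈ 6.10 mW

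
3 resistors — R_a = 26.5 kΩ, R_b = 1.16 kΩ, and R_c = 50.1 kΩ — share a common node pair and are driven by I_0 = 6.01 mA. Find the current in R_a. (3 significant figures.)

ΣG = 1/26.5 + 1/1.16 + 1/50.1 = 0.9198.
R_a takes the fraction G_k/ΣG = 0.03774/0.9198 = 0.04103, so I = 6.01 × 0.04103 = 0.2466 mA.

I ≈ 0.247 mA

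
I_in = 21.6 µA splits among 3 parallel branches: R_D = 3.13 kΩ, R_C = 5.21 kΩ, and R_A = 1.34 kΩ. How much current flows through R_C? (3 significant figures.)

I ≈ 3.30 µA

ΣG = 1/3.13 + 1/5.21 + 1/1.34 = 1.258.
Current divider: I(R_C) = I_in · G_k/ΣG = 21.6 × (0.1919/1.258) = 21.6 × 0.1526 = 3.296 µA.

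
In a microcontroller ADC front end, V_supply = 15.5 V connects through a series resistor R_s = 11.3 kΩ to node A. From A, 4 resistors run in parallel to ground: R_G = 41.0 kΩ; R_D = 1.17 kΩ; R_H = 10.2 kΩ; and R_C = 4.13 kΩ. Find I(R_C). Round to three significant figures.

Equivalent of the parallel group: R_p = 0.8202 kΩ.
Node voltage V_A = V_supply · R_p/(R_s + R_p) = 15.5 × 0.06767 = 1.049 V.
Branch current I = V_A/R_C = 1.049/4.13 = 0.2540 mA.

I ≈ 0.254 mA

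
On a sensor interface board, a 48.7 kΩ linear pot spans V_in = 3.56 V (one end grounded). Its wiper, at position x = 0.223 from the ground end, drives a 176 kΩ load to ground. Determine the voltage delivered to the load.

V_out ≈ 0.758 V

The pot divides into 37.84 kΩ above the wiper and 10.86 kΩ below.
Lower segment in parallel with the load: 10.86 ‖ 176 = 10.23 kΩ.
Loaded-divider output: V_out = 3.56 × 0.2128 = 0.7576 V.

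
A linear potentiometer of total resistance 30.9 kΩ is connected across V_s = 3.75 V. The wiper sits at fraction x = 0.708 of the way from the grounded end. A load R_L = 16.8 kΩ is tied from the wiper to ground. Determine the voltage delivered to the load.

Lower segment x·R_p = 21.88 kΩ; upper segment (1−x)·R_p = 9.023 kΩ.
Lower segment in parallel with the load: 21.88 ‖ 16.8 = 9.503 kΩ.
V_out = 3.75 × 9.503/(9.023 + 9.503) = 1.924 V.

V_out ≈ 1.92 V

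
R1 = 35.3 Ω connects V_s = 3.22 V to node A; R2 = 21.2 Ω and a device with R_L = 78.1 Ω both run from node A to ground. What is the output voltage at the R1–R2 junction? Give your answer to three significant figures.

V_out ≈ 1.03 V

The load sits in parallel with R2, giving an effective lower resistance R2' = R2·R_L/(R2+R_L) = 16.67 Ω.
Then V_out = V_s · R2'/(R1 + R2') = 3.22 × 16.67/51.97 = 1.033 V.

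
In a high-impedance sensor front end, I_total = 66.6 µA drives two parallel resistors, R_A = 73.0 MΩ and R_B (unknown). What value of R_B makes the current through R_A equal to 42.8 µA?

R_B ≈ 131 MΩ

Two-branch current divider: I_A = I_total · R_B/(R_A + R_B).
42.8/66.6 = R_B/(R_A + R_B) → R_B = R_A · (0.6426)/(1 − 0.6426) = 73.0 × 1.798 = 131.3 MΩ.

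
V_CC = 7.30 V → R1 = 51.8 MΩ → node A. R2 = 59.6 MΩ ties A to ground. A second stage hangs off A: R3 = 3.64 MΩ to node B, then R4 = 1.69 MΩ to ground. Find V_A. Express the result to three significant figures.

Node A sees R2 in parallel with the series input of stage 2, R3 + R4 = 5.330 MΩ.
Effective lower resistance at A: R2 ‖ 5.330 = 4.892 MΩ.
First divider: V_A = V_CC · 4.892/(51.8 + 4.892) = 0.6300 V.

V_A ≈ 0.630 V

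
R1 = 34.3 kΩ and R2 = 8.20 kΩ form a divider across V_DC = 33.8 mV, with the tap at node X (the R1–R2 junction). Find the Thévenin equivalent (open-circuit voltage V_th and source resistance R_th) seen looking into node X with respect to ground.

V_th is the unloaded tap voltage: V_DC · R2/(R1+R2) = 33.8 × 0.1929 = 6.521 mV.
Zeroing V_DC shorts the top of R1 to ground, so R_th = R1 ‖ R2 = 6.618 kΩ.

V_th ≈ 6.52 mV, R_th ≈ 6.62 kΩ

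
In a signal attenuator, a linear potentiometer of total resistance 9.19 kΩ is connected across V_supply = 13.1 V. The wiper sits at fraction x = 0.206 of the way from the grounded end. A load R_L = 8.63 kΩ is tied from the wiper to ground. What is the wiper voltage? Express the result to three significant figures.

V_out ≈ 2.30 V

Split the track: R_lower = x·R_p = 1.893 kΩ, R_upper = (1−x)·R_p = 7.297 kΩ.
R_L loads the lower segment: effective lower R = 1.553 kΩ.
Then V_out = V_supply · 1.553/(7.297 + 1.553) = 2.298 V.
(Unloaded: V_out = x·V_supply = 2.70 V.)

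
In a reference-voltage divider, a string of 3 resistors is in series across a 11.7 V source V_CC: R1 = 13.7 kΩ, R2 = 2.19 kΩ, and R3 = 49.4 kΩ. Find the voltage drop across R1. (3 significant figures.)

V ≈ 2.46 V

Series total: ΣR = 13.7 + 2.19 + 49.4 = 65.29 kΩ.
By the voltage-divider rule, V = 11.7 × 13.70/65.29 = 2.455 V.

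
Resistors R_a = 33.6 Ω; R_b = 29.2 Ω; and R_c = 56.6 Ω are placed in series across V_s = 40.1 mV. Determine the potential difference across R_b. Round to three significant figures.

Series total: ΣR = 33.6 + 29.2 + 56.6 = 119.4 Ω.
By the voltage-divider rule, V = 40.1 × 29.20/119.4 = 9.807 mV.

V ≈ 9.81 mV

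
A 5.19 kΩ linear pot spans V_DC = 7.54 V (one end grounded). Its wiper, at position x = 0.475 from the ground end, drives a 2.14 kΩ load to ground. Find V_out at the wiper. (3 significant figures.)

V_out ≈ 2.23 V

Split the track: R_lower = x·R_p = 2.465 kΩ, R_upper = (1−x)·R_p = 2.725 kΩ.
(x·R_p) ‖ R_L = 1.146 kΩ.
Loaded-divider output: V_out = 7.54 × 0.2960 = 2.232 V.
(Unloaded: V_out = x·V_DC = 3.58 V.)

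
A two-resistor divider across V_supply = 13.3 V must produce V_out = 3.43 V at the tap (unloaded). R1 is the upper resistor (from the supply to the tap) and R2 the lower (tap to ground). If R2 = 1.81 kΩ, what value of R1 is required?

V_out/V_supply = R2/(R1+R2) = 0.2579.
R1 = R2·(1/k − 1) = 1.81 × 2.878 = 5.208 kΩ.

R1 ≈ 5.21 kΩ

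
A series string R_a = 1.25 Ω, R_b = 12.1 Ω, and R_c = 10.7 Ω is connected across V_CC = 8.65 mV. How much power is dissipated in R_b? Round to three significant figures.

P ≈ 1.57 µW

ΣR = 24.05 Ω → I = 8.65/24.05 = 0.3597 mA.
P = I²R = 0.1294 × 12.1 = 1.565 µW.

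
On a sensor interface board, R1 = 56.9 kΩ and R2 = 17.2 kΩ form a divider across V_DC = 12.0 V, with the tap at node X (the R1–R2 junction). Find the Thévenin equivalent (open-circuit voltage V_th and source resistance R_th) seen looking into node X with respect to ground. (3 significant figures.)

V_th ≈ 2.79 V, R_th ≈ 13.2 kΩ

V_th is the unloaded tap voltage: V_DC · R2/(R1+R2) = 12.0 × 0.2321 = 2.785 V.
Looking into X with the source shorted: R_th = R1·R2/(R1+R2) = 56.90 × 17.2/74.10 = 13.21 kΩ.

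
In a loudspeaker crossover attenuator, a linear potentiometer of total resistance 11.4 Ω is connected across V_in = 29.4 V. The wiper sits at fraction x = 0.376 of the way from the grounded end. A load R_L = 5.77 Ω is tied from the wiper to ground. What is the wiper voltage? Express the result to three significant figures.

Split the track: R_lower = x·R_p = 4.286 Ω, R_upper = (1−x)·R_p = 7.114 Ω.
R_L loads the lower segment: effective lower R = 2.459 Ω.
V_out = 29.4 × 2.459/(7.114 + 2.459) = 7.553 V.
(Unloaded: V_out = x·V_in = 11.1 V.)

V_out ≈ 7.55 V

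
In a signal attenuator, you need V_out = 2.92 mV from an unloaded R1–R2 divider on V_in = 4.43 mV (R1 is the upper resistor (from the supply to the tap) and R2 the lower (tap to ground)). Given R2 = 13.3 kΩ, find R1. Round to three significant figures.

R1 ≈ 6.88 kΩ

The divider ratio is R2/(R1+R2) = 2.92/4.43 = 0.6591.
R1 = R2·(1/k − 1) = 13.3 × 0.5171 = 6.878 kΩ.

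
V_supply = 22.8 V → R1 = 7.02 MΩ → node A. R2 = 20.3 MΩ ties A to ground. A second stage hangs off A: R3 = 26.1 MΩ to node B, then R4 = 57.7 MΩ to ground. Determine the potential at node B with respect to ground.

V_B ≈ 11.0 V

Node A sees R2 in parallel with the series input of stage 2, R3 + R4 = 83.80 MΩ.
Effective lower resistance at A: R2 ‖ 83.80 = 16.34 MΩ.
First divider: V_A = V_supply · 16.34/(7.02 + 16.34) = 15.95 V.
V_B = V_A × 0.6885 = 10.98 V.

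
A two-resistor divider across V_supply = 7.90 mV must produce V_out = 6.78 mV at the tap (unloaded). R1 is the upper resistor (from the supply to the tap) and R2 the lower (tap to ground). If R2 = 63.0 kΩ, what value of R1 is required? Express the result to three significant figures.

Required fraction k = V_out/V_supply = 0.8582.
R1 = R2·(1/k − 1) = 63.0 × 0.1652 = 10.41 kΩ.

R1 ≈ 10.4 kΩ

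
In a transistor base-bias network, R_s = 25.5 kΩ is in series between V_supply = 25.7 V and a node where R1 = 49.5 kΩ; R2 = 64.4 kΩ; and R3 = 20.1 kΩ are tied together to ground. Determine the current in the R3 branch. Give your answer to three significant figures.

I ≈ 0.402 mA

Combine the parallel branches: R_p = (1/49.5 + 1/64.4 + 1/20.1)⁻¹ = 11.70 kΩ.
V_A by voltage divider: V_A = 25.7 × 11.70/(25.5 + 11.70) = 8.082 V.
Branch current I = V_A/R3 = 8.082/20.1 = 0.4021 mA.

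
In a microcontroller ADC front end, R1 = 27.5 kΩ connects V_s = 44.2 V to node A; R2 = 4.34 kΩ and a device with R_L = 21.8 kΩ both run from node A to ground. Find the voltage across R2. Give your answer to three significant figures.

First combine the lower leg with the load: R2 ‖ R_L = 3.619 kΩ.
Voltage divider with the loaded lower leg: V_out = 44.2 × 3.619/(27.5 + 3.619) = 44.2 × 0.1163 = 5.141 V.

V_out ≈ 5.14 V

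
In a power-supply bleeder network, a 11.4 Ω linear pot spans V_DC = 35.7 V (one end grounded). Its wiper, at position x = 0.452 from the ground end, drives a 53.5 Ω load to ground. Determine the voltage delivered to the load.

Lower segment x·R_p = 5.153 Ω; upper segment (1−x)·R_p = 6.247 Ω.
Lower segment in parallel with the load: 5.153 ‖ 53.5 = 4.700 Ω.
Loaded-divider output: V_out = 35.7 × 0.4293 = 15.33 V.
(Unloaded: V_out = x·V_DC = 16.1 V.)

V_out ≈ 15.3 V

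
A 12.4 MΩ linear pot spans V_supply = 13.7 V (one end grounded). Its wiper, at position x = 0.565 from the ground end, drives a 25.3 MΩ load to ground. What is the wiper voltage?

V_out ≈ 6.91 V

Split the track: R_lower = x·R_p = 7.006 MΩ, R_upper = (1−x)·R_p = 5.394 MΩ.
R_L loads the lower segment: effective lower R = 5.487 MΩ.
Then V_out = V_supply · 5.487/(5.394 + 5.487) = 6.908 V.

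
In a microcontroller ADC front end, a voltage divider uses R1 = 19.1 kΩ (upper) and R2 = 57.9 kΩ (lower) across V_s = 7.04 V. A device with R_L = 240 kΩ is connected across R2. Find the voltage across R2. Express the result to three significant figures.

V_out ≈ 4.99 V

First combine the lower leg with the load: R2 ‖ R_L = 46.65 kΩ.
Voltage divider with the loaded lower leg: V_out = 7.04 × 46.65/(19.1 + 46.65) = 7.04 × 0.7095 = 4.995 V.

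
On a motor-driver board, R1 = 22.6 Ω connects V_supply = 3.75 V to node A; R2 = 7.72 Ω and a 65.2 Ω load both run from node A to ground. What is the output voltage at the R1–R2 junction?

V_out ≈ 0.877 V

First combine the lower leg with the load: R2 ‖ R_L = 6.903 Ω.
Now apply the divider: V_out = 3.75 × 0.2340 = 0.8774 V.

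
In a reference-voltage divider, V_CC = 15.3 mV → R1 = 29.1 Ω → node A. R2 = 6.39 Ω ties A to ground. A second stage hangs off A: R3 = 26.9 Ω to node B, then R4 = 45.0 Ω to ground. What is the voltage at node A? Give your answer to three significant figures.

Node A sees R2 in parallel with the series input of stage 2, R3 + R4 = 71.90 Ω.
R2 ‖ (R3+R4) = 5.868 Ω.
First divider: V_A = V_CC · 5.868/(29.1 + 5.868) = 2.568 mV.

V_A ≈ 2.57 mV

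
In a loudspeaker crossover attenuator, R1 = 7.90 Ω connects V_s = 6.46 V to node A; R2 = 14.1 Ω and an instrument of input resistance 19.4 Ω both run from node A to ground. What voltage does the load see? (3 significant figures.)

V_out ≈ 3.28 V

First combine the lower leg with the load: R2 ‖ R_L = 8.165 Ω.
Then V_out = V_s · R2'/(R1 + R2') = 6.46 × 8.165/16.07 = 3.283 V.
(Unloaded it would be 4.14 V; the load pulls it down.)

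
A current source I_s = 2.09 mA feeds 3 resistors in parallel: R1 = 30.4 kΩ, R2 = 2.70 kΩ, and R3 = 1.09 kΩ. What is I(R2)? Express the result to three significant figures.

Conductances: ΣG = 1/30.4 + 1/2.70 + 1/1.09 = 1.321 (1/kΩ).
R2 takes the fraction G_k/ΣG = 0.3704/1.321 = 0.2804, so I = 2.09 × 0.2804 = 0.5861 mA.

I ≈ 0.586 mA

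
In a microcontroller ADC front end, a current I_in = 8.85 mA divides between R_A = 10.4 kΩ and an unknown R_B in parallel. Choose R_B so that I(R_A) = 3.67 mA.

Two-branch current divider: I_A = I_in · R_B/(R_A + R_B).
With f = 0.4147, R_B = R_A · f/(1−f) = 10.4 × 0.7085 = 7.368 kΩ.

R_B ≈ 7.37 kΩ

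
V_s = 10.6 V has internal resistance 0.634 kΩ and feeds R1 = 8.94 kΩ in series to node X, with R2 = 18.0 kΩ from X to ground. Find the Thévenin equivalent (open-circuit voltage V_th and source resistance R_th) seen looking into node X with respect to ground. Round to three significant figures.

V_th ≈ 6.92 V, R_th ≈ 6.25 kΩ

R1' = 0.634 + 8.94 = 9.574 kΩ (source resistance + R1).
Open-circuit (no load on X): V_th = V_s · R2/(R1' + R2) = 10.6 × 18.0/(9.574 + 18.0) = 6.920 V.
Looking into X with the source shorted: R_th = R1'·R2/(R1'+R2) = 9.574 × 18.0/27.57 = 6.250 kΩ.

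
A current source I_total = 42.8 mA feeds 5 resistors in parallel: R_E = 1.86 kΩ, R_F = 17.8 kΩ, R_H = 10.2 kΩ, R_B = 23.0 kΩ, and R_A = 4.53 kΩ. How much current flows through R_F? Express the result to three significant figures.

Conductances: ΣG = 1/1.86 + 1/17.8 + 1/10.2 + 1/23.0 + 1/4.53 = 0.9561 (1/kΩ).
By the current-divider rule, I = I_total · G_k/ΣG = 42.8 × 0.05876 = 2.515 mA.

I ≈ 2.51 mA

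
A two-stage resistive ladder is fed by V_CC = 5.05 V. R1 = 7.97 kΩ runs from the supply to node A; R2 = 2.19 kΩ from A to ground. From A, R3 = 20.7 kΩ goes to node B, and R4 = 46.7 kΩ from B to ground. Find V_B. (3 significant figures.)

Looking into the second stage from A: R3 + R4 = 67.40 kΩ appears in parallel with R2.
Effective lower resistance at A: R2 ‖ 67.40 = 2.121 kΩ.
V_A = 5.05 × 2.121/(7.97 + 2.121) = 1.061 V.
Stage 2 is unloaded, so V_B = V_A · R4/(R3+R4) = 1.061 × 46.7/67.40 = 0.7355 V.

V_B ≈ 0.735 V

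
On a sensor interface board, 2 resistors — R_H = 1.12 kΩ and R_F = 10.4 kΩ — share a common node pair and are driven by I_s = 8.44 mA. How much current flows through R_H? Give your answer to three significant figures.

I ≈ 7.62 mA

With just two branches, the current splits inversely with resistance.
I(R_H) = 8.44 × 10.4/(1.12 + 10.4) = 8.44 × 0.9028 = 7.619 mA.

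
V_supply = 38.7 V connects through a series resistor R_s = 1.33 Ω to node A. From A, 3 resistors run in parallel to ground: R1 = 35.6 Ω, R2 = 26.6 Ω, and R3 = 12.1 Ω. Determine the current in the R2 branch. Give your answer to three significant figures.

I ≈ 1.22 A

Parallel bank: R_p = 1/(1/35.6 + 1/26.6 + 1/12.1) = 6.742 Ω.
Node voltage V_A = V_supply · R_p/(R_s + R_p) = 38.7 × 0.8352 = 32.32 V.
Branch current I = V_A/R2 = 32.32/26.6 = 1.215 A.
(Equivalently: I_total = 4.794 A, then current-divider fraction G_k/ΣG = 0.2535.)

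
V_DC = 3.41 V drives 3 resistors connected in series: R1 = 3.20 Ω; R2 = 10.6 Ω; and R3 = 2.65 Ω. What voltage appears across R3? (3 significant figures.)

Series total: ΣR = 3.20 + 10.6 + 2.65 = 16.45 Ω.
Voltage divider: V = V_DC · (2.650 / 16.45) = 3.41 × 0.1611 = 0.5493 V.

V ≈ 0.549 V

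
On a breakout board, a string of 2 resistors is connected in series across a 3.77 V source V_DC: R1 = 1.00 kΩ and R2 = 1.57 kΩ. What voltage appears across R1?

Series total: ΣR = 1.00 + 1.57 = 2.570 kΩ.
By the voltage-divider rule, V = 3.77 × 1.000/2.570 = 1.467 V.

V ≈ 1.47 V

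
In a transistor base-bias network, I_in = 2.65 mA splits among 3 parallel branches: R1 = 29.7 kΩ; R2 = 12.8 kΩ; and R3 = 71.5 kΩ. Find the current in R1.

Total conductance ΣG = 1/29.7 + 1/12.8 + 1/71.5 = 0.1258 (units of 1/kΩ).
R1 takes the fraction G_k/ΣG = 0.03367/0.1258 = 0.2677, so I = 2.65 × 0.2677 = 0.7094 mA.

I ≈ 0.709 mA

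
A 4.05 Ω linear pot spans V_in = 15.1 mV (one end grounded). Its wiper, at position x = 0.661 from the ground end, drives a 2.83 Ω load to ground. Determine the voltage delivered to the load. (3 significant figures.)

Lower segment x·R_p = 2.677 Ω; upper segment (1−x)·R_p = 1.373 Ω.
(x·R_p) ‖ R_L = 1.376 Ω.
Loaded-divider output: V_out = 15.1 × 0.5005 = 7.558 mV.

V_out ≈ 7.56 mV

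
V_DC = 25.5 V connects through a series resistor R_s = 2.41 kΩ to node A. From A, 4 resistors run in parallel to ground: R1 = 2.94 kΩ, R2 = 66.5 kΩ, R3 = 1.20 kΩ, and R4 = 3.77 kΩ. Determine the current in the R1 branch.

I ≈ 1.93 mA

Combine the parallel branches: R_p = (1/2.94 + 1/66.5 + 1/1.20 + 1/3.77)⁻¹ = 0.6879 kΩ.
V_A = 25.5 × 0.6879/3.098 = 5.662 V.
I(R1) = V_A / R1 = 5.662/2.94 = 1.926 mA.
(Check via current divider: I_total = 8.231 mA; share G_k/ΣG = 0.2340 → same result.)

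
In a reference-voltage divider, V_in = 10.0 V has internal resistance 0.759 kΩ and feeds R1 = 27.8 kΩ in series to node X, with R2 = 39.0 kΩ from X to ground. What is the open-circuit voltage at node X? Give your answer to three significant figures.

R1' = 0.759 + 27.8 = 28.56 kΩ (source resistance + R1).
Open-circuit (no load on X): V_th = V_in · R2/(R1' + R2) = 10.0 × 39.0/(28.56 + 39.0) = 5.773 V.

V_th ≈ 5.77 V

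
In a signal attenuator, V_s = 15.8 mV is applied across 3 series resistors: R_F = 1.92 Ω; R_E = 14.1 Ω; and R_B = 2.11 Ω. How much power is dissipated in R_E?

P ≈ 10.7 µW

ΣR = 18.13 Ω → I = 15.8/18.13 = 0.8715 mA.
V(R_E) = I·R = 12.29 mV; P = V·I = 12.29 × 0.8715 = 10.71 µW.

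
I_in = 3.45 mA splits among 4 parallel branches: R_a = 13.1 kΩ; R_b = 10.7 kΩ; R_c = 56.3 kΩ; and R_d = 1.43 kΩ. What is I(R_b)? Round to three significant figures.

I ≈ 0.364 mA

ΣG = 1/13.1 + 1/10.7 + 1/56.3 + 1/1.43 = 0.8869.
R_b takes the fraction G_k/ΣG = 0.09346/0.8869 = 0.1054, so I = 3.45 × 0.1054 = 0.3636 mA.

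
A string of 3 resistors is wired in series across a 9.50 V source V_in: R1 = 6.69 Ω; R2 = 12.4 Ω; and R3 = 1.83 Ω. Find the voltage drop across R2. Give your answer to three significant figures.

ΣR = 6.69 + 12.4 + 1.83 = 20.92 Ω.
V = V_in · R/ΣR = 9.50 × 0.5927 = 5.631 V.

V ≈ 5.63 V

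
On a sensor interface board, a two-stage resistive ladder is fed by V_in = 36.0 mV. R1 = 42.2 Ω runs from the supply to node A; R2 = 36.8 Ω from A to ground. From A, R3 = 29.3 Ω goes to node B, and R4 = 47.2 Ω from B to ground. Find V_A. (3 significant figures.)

The second stage (R3 + R4 = 76.50 Ω) loads node A in parallel with R2.
R2 ‖ (R3+R4) = 24.85 Ω.
First divider: V_A = V_in · 24.85/(42.2 + 24.85) = 13.34 mV.

V_A ≈ 13.3 mV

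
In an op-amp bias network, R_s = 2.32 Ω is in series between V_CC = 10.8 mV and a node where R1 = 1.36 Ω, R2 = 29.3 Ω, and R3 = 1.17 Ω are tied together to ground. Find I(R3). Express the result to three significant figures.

I ≈ 1.94 mA

Combine the parallel branches: R_p = (1/1.36 + 1/29.3 + 1/1.17)⁻¹ = 0.6157 Ω.
V_A = 10.8 × 0.6157/2.936 = 2.265 mV.
Branch current I = V_A/R3 = 2.265/1.17 = 1.936 mA.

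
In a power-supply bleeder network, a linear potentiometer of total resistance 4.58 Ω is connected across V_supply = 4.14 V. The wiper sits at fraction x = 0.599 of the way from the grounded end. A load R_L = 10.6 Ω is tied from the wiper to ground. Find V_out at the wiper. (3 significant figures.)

V_out ≈ 2.25 V

Split the track: R_lower = x·R_p = 2.743 Ω, R_upper = (1−x)·R_p = 1.837 Ω.
Lower segment in parallel with the load: 2.743 ‖ 10.6 = 2.179 Ω.
Then V_out = V_supply · 2.179/(1.837 + 2.179) = 2.247 V.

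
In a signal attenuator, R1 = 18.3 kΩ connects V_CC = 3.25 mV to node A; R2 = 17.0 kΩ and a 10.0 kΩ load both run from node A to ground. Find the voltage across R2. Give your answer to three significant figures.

V_out ≈ 0.832 mV

The load sits in parallel with R2, giving an effective lower resistance R2' = R2·R_L/(R2+R_L) = 6.296 kΩ.
Now apply the divider: V_out = 3.25 × 0.2560 = 0.8320 mV.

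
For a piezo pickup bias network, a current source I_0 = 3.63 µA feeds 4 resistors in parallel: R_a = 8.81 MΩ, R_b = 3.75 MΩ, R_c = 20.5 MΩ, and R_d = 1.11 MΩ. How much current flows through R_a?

Conductances: ΣG = 1/8.81 + 1/3.75 + 1/20.5 + 1/1.11 = 1.330 (1/MΩ).
R_a takes the fraction G_k/ΣG = 0.1135/1.330 = 0.08535, so I = 3.63 × 0.08535 = 0.3098 µA.

I ≈ 0.310 µA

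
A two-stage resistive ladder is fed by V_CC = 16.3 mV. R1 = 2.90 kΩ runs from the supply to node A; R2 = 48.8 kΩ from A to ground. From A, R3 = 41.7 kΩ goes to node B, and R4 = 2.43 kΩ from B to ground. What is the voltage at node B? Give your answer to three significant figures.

V_B ≈ 0.798 mV

Looking into the second stage from A: R3 + R4 = 44.13 kΩ appears in parallel with R2.
Effective lower resistance at A: R2 ‖ 44.13 = 23.17 kΩ.
So V_A = 16.3 × 0.8888 = 14.49 mV.
Then the unloaded second divider: V_B = V_A × R4/(R3+R4) = 14.49 × 0.05506 = 0.7977 mV.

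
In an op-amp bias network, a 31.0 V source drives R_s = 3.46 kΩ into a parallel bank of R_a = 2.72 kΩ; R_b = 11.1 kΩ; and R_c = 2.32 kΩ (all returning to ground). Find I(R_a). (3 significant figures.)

Equivalent of the parallel group: R_p = 1.125 kΩ.
Node voltage V_A = V_in · R_p/(R_s + R_p) = 31.0 × 0.2454 = 7.607 V.
I(R_a) = V_A / R_a = 7.607/2.72 = 2.797 mA.
(Check via current divider: I_total = 6.761 mA; share G_k/ΣG = 0.4137 → same result.)

I ≈ 2.80 mA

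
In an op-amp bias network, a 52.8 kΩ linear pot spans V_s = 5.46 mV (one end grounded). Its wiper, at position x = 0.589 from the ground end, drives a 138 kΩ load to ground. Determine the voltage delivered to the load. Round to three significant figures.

The pot divides into 21.70 kΩ above the wiper and 31.10 kΩ below.
(x·R_p) ‖ R_L = 25.38 kΩ.
V_out = 5.46 × 25.38/(21.70 + 25.38) = 2.943 mV.

V_out ≈ 2.94 mV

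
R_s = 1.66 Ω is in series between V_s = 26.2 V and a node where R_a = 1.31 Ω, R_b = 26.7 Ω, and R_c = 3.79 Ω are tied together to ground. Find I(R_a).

I ≈ 7.23 A

Parallel bank: R_p = 1/(1/1.31 + 1/26.7 + 1/3.79) = 0.9393 Ω.
V_A = 26.2 × 0.9393/2.599 = 9.468 V.
Branch current I = V_A/R_a = 9.468/1.31 = 7.227 A.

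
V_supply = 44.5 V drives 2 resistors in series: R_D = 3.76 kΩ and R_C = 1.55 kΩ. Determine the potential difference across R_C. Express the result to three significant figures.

V ≈ 13.0 V

ΣR = 3.76 + 1.55 = 5.310 kΩ.
Voltage divider: V = V_supply · (1.550 / 5.310) = 44.5 × 0.2919 = 12.99 V.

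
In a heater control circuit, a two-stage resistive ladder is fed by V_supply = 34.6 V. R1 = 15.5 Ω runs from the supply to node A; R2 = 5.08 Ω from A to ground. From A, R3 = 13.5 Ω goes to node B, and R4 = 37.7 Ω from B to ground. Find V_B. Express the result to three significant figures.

V_B ≈ 5.85 V

The second stage (R3 + R4 = 51.20 Ω) loads node A in parallel with R2.
Effective lower resistance at A: R2 ‖ 51.20 = 4.621 Ω.
So V_A = 34.6 × 0.2297 = 7.947 V.
Stage 2 is unloaded, so V_B = V_A · R4/(R3+R4) = 7.947 × 37.7/51.20 = 5.852 V.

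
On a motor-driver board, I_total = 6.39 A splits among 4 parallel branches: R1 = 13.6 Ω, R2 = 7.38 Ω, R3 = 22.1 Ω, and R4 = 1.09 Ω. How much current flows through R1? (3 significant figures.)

I ≈ 0.401 A

ΣG = 1/13.6 + 1/7.38 + 1/22.1 + 1/1.09 = 1.172.
By the current-divider rule, I = I_total · G_k/ΣG = 6.39 × 0.06275 = 0.4010 A.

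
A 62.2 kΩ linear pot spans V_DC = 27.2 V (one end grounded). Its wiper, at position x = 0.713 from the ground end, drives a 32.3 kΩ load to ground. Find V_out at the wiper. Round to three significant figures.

Split the track: R_lower = x·R_p = 44.35 kΩ, R_upper = (1−x)·R_p = 17.85 kΩ.
(x·R_p) ‖ R_L = 18.69 kΩ.
Loaded-divider output: V_out = 27.2 × 0.5115 = 13.91 V.

V_out ≈ 13.9 V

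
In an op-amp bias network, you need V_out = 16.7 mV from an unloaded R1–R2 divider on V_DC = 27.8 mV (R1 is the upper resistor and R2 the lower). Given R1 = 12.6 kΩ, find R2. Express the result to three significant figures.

R2 ≈ 19.0 kΩ

Required fraction k = V_out/V_DC = 0.6007.
R2 = R1 · 0.6007/(1 − 0.6007) = 18.96 kΩ.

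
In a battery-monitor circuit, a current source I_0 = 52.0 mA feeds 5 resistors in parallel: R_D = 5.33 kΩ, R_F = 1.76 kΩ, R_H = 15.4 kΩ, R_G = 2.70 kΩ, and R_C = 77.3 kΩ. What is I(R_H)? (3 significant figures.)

Total conductance ΣG = 1/5.33 + 1/1.76 + 1/15.4 + 1/2.70 + 1/77.3 = 1.204 (units of 1/kΩ).
By the current-divider rule, I = I_0 · G_k/ΣG = 52.0 × 0.05393 = 2.804 mA.

I ≈ 2.80 mA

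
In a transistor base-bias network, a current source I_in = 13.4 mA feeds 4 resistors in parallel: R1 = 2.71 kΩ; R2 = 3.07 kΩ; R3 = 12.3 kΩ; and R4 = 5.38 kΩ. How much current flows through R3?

I ≈ 1.13 mA

Total conductance ΣG = 1/2.71 + 1/3.07 + 1/12.3 + 1/5.38 = 0.9619 (units of 1/kΩ).
R3 takes the fraction G_k/ΣG = 0.08130/0.9619 = 0.08452, so I = 13.4 × 0.08452 = 1.133 mA.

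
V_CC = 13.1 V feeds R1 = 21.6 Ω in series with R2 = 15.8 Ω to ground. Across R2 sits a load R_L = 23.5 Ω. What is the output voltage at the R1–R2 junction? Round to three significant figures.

The load sits in parallel with R2, giving an effective lower resistance R2' = R2·R_L/(R2+R_L) = 9.448 Ω.
Voltage divider with the loaded lower leg: V_out = 13.1 × 9.448/(21.6 + 9.448) = 13.1 × 0.3043 = 3.986 V.

V_out ≈ 3.99 V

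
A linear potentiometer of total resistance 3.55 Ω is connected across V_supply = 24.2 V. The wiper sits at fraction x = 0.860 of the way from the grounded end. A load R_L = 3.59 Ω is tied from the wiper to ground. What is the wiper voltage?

Lower segment x·R_p = 3.053 Ω; upper segment (1−x)·R_p = 0.4970 Ω.
Lower segment in parallel with the load: 3.053 ‖ 3.59 = 1.650 Ω.
Then V_out = V_supply · 1.650/(0.4970 + 1.650) = 18.60 V.

V_out ≈ 18.6 V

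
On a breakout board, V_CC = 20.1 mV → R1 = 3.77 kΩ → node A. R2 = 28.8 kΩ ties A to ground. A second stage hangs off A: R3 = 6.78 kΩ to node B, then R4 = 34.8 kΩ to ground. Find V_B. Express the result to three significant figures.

V_B ≈ 13.8 mV

The second stage (R3 + R4 = 41.58 kΩ) loads node A in parallel with R2.
Effective lower resistance at A: R2 ‖ 41.58 = 17.01 kΩ.
First divider: V_A = V_CC · 17.01/(3.77 + 17.01) = 16.45 mV.
Then the unloaded second divider: V_B = V_A × R4/(R3+R4) = 16.45 × 0.8369 = 13.77 mV.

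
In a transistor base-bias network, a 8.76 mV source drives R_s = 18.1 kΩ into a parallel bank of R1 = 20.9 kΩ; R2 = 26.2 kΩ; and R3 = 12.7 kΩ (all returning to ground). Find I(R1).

I ≈ 0.105 µA

Combine the parallel branches: R_p = (1/20.9 + 1/26.2 + 1/12.7)⁻¹ = 6.070 kΩ.
V_A by voltage divider: V_A = 8.76 × 6.070/(18.1 + 6.070) = 2.200 mV.
I(R1) = V_A / R1 = 2.200/20.9 = 0.1053 µA.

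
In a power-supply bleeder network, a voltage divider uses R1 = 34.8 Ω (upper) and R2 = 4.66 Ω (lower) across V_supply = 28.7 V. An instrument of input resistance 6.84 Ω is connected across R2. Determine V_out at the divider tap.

R2 ‖ R_L = (4.66 × 6.84)/(4.66 + 6.84) = 2.772 Ω.
Voltage divider with the loaded lower leg: V_out = 28.7 × 2.772/(34.8 + 2.772) = 28.7 × 0.07377 = 2.117 V.

V_out ≈ 2.12 V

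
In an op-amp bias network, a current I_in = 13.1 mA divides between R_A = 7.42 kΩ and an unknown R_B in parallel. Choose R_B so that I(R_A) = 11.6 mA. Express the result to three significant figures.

Two-branch current divider: I_A = I_in · R_B/(R_A + R_B).
With f = 0.8855, R_B = R_A · f/(1−f) = 7.42 × 7.733 = 57.38 kΩ.

R_B ≈ 57.4 kΩ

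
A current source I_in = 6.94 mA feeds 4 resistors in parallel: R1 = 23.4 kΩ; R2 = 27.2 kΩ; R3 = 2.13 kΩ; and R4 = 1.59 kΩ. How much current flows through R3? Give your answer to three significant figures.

ΣG = 1/23.4 + 1/27.2 + 1/2.13 + 1/1.59 = 1.178.
By the current-divider rule, I = I_in · G_k/ΣG = 6.94 × 0.3986 = 2.766 mA.

I ≈ 2.77 mA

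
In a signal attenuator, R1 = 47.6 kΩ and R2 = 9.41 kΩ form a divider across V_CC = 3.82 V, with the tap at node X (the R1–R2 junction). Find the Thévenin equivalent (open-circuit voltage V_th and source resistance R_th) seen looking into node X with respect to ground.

With X open, the divider is unloaded: V_th = 3.82 × 9.41/57.01 = 0.6305 V.
Zeroing V_CC shorts the top of R1 to ground, so R_th = R1 ‖ R2 = 7.857 kΩ.

V_th ≈ 0.631 V, R_th ≈ 7.86 kΩ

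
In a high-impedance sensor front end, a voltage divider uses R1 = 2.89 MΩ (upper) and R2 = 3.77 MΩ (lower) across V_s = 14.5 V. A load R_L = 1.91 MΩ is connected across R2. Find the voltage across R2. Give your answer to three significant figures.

The load sits in parallel with R2, giving an effective lower resistance R2' = R2·R_L/(R2+R_L) = 1.268 MΩ.
Voltage divider with the loaded lower leg: V_out = 14.5 × 1.268/(2.89 + 1.268) = 14.5 × 0.3049 = 4.421 V.
(Unloaded it would be 8.21 V; the load pulls it down.)

V_out ≈ 4.42 V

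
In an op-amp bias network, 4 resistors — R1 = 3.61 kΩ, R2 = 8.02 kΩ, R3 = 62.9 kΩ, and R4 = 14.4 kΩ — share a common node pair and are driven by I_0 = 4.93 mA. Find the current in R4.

Conductances: ΣG = 1/3.61 + 1/8.02 + 1/62.9 + 1/14.4 = 0.4870 (1/kΩ).
R4 takes the fraction G_k/ΣG = 0.06944/0.4870 = 0.1426, so I = 4.93 × 0.1426 = 0.7029 mA.

I ≈ 0.703 mA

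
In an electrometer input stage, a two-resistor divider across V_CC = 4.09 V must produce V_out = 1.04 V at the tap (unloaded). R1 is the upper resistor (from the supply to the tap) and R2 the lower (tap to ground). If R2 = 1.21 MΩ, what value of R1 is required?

R1 ≈ 3.55 MΩ

V_out/V_CC = R2/(R1+R2) = 0.2543.
Rearranging, R1 = R2·(1−k)/k = 1.21 × 2.933 = 3.549 MΩ.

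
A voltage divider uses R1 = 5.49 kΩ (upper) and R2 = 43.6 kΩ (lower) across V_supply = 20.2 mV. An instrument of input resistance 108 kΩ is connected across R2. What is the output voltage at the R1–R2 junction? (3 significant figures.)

R2 ‖ R_L = (43.6 × 108)/(43.6 + 108) = 31.06 kΩ.
Now apply the divider: V_out = 20.2 × 0.8498 = 17.17 mV.

V_out ≈ 17.2 mV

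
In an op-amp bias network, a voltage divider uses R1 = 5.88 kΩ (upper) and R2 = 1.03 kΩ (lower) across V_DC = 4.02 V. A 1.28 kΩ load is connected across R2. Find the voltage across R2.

V_out ≈ 0.356 V

The load sits in parallel with R2, giving an effective lower resistance R2' = R2·R_L/(R2+R_L) = 0.5707 kΩ.
Then V_out = V_DC · R2'/(R1 + R2') = 4.02 × 0.5707/6.451 = 0.3557 V.
(Unloaded it would be 0.599 V; the load pulls it down.)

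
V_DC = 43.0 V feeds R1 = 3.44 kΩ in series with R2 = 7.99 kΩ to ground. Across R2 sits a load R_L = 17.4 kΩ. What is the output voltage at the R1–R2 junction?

V_out ≈ 26.4 V

R2 ‖ R_L = (7.99 × 17.4)/(7.99 + 17.4) = 5.476 kΩ.
Voltage divider with the loaded lower leg: V_out = 43.0 × 5.476/(3.44 + 5.476) = 43.0 × 0.6142 = 26.41 V.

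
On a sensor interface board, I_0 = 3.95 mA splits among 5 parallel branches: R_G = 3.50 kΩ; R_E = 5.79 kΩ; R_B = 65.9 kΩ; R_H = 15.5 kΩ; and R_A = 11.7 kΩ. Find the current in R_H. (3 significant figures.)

I ≈ 0.409 mA

Conductances: ΣG = 1/3.50 + 1/5.79 + 1/65.9 + 1/15.5 + 1/11.7 = 0.6236 (1/kΩ).
Current divider: I(R_H) = I_0 · G_k/ΣG = 3.95 × (0.06452/0.6236) = 3.95 × 0.1035 = 0.4087 mA.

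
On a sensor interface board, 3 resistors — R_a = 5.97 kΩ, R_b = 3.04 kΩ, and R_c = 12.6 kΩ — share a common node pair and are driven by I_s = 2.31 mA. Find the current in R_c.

Conductances: ΣG = 1/5.97 + 1/3.04 + 1/12.6 = 0.5758 (1/kΩ).
Current divider: I(R_c) = I_s · G_k/ΣG = 2.31 × (0.07937/0.5758) = 2.31 × 0.1378 = 0.3184 mA.

I ≈ 0.318 mA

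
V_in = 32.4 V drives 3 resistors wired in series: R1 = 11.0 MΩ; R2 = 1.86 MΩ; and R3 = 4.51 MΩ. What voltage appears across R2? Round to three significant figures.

ΣR = 11.0 + 1.86 + 4.51 = 17.37 MΩ.
V = V_in · R/ΣR = 32.4 × 0.1071 = 3.469 V.

V ≈ 3.47 V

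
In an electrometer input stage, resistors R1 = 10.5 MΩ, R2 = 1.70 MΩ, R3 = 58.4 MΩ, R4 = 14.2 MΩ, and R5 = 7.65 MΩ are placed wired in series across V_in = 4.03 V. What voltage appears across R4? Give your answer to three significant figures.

V ≈ 0.619 V

Total series resistance ΣR = 10.5 + 1.70 + 58.4 + 14.2 + 7.65 = 92.45 MΩ.
By the voltage-divider rule, V = 4.03 × 14.20/92.45 = 0.6190 V.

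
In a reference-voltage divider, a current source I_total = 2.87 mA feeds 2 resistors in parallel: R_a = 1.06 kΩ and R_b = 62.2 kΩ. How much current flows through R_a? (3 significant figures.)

I ≈ 2.82 mA

With just two branches, the current splits inversely with resistance.
So I = 2.87 × 62.2/63.26 = 2.822 mA.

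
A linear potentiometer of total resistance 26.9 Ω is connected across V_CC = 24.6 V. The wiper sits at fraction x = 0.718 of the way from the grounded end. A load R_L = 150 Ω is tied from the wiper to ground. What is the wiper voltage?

Split the track: R_lower = x·R_p = 19.31 Ω, R_upper = (1−x)·R_p = 7.586 Ω.
Lower segment in parallel with the load: 19.31 ‖ 150 = 17.11 Ω.
Loaded-divider output: V_out = 24.6 × 0.6928 = 17.04 V.
(Unloaded: V_out = x·V_CC = 17.7 V.)

V_out ≈ 17.0 V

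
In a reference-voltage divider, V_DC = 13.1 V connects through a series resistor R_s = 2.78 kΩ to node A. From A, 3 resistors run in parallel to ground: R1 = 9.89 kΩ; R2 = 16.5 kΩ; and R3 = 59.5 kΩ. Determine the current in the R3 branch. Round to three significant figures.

Combine the parallel branches: R_p = (1/9.89 + 1/16.5 + 1/59.5)⁻¹ = 5.601 kΩ.
V_A by voltage divider: V_A = 13.1 × 5.601/(2.78 + 5.601) = 8.755 V.
I(R3) = V_A / R3 = 8.755/59.5 = 0.1471 mA.

I ≈ 0.147 mA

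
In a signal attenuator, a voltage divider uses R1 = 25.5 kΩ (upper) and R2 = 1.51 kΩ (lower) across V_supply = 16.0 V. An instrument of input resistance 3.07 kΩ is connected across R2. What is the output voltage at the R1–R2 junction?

V_out ≈ 0.611 V

R2 ‖ R_L = (1.51 × 3.07)/(1.51 + 3.07) = 1.012 kΩ.
Voltage divider with the loaded lower leg: V_out = 16.0 × 1.012/(25.5 + 1.012) = 16.0 × 0.03818 = 0.6108 V.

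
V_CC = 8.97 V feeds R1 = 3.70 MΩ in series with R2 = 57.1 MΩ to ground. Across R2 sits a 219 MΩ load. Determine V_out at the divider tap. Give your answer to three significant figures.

First combine the lower leg with the load: R2 ‖ R_L = 45.29 MΩ.
Now apply the divider: V_out = 8.97 × 0.9245 = 8.293 V.

V_out ≈ 8.29 V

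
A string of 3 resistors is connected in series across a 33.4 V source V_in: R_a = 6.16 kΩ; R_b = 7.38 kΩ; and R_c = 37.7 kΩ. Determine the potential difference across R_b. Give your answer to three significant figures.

Total series resistance ΣR = 6.16 + 7.38 + 37.7 = 51.24 kΩ.
Voltage divider: V = V_in · (7.380 / 51.24) = 33.4 × 0.1440 = 4.811 V.

V ≈ 4.81 V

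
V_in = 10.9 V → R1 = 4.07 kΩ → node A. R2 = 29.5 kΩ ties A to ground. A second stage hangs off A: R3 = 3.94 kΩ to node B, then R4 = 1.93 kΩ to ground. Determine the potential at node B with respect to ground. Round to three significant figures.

V_B ≈ 1.96 V

The second stage (R3 + R4 = 5.870 kΩ) loads node A in parallel with R2.
R2 ‖ (R3+R4) = 4.896 kΩ.
First divider: V_A = V_in · 4.896/(4.07 + 4.896) = 5.952 V.
Then the unloaded second divider: V_B = V_A × R4/(R3+R4) = 5.952 × 0.3288 = 1.957 V.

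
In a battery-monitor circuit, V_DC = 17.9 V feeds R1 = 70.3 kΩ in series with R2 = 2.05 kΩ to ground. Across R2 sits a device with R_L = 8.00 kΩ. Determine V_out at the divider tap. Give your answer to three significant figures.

The load sits in parallel with R2, giving an effective lower resistance R2' = R2·R_L/(R2+R_L) = 1.632 kΩ.
Voltage divider with the loaded lower leg: V_out = 17.9 × 1.632/(70.3 + 1.632) = 17.9 × 0.02269 = 0.4061 V.

V_out ≈ 0.406 V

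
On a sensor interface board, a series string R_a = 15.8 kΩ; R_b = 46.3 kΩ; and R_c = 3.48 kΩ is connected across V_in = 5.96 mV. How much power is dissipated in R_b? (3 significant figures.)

Series current I = V_in/ΣR = 5.96/65.58 = 0.09088 µA.
P = I²R = 0.008259 × 46.3 = 0.3824 nW.

P ≈ 0.382 nW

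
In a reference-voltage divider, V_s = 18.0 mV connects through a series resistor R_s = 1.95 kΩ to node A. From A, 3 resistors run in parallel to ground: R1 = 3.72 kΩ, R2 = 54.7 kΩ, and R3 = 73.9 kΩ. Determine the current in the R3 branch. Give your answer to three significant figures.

I ≈ 0.154 µA

Combine the parallel branches: R_p = (1/3.72 + 1/54.7 + 1/73.9)⁻¹ = 3.326 kΩ.
V_A by voltage divider: V_A = 18.0 × 3.326/(1.95 + 3.326) = 11.35 mV.
Branch current I = V_A/R3 = 11.35/73.9 = 0.1536 µA.
(Check via current divider: I_total = 3.411 µA; share G_k/ΣG = 0.04501 → same result.)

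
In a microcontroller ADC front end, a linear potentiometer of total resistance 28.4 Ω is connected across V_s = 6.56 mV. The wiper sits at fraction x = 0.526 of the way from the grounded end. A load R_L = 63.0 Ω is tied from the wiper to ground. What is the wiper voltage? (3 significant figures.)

V_out ≈ 3.10 mV

Split the track: R_lower = x·R_p = 14.94 Ω, R_upper = (1−x)·R_p = 13.46 Ω.
R_L loads the lower segment: effective lower R = 12.08 Ω.
V_out = 6.56 × 12.08/(13.46 + 12.08) = 3.102 mV.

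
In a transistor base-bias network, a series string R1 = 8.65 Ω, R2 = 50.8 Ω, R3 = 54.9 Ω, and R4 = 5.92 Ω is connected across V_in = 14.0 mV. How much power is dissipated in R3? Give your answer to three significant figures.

The common current is I = 14.0/120.3 = 0.1164 mA.
V(R3) = I·R = 6.391 mV; P = V·I = 6.391 × 0.1164 = 0.7439 µW.

P ≈ 0.744 µW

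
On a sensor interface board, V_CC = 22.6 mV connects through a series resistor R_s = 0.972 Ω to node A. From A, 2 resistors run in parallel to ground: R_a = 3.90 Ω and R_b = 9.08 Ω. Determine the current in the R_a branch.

Combine the parallel branches: R_p = (1/3.90 + 1/9.08)⁻¹ = 2.728 Ω.
Node voltage V_A = V_CC · R_p/(R_s + R_p) = 22.6 × 0.7373 = 16.66 mV.
Branch current I = V_A/R_a = 16.66/3.90 = 4.273 mA.

I ≈ 4.27 mA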